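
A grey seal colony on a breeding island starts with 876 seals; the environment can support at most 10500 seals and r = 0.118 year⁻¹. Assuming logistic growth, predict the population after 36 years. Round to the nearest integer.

A = (K − N₀)/N₀ = (10500 − 876)/876 = 10.986.
N(t) = K/(1 + A·e^(−rt)) = 10500/(1 + 10.986×e^(−0.118×36)).
e^(−4.248) = 0.014293; denominator = 1 + 10.986×0.014293 = 1.157.
N = 10500/1.157 = 9075.

9075 seals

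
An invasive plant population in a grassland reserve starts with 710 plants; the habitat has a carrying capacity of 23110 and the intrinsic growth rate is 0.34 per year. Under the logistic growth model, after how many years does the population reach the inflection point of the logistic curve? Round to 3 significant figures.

Logistic growth is fastest at N = K/2 = 11555.
A = (K − N₀)/N₀ = 31.549. Set K/(1 + A·e^(−rt)) = K/2 → A·e^(−rt) = 1.
e^(−0.34t) = 1/31.549 = 0.0316964, so t = ln(31.549)/0.34 = 3.4516/0.34 = 10.152.

10.2 years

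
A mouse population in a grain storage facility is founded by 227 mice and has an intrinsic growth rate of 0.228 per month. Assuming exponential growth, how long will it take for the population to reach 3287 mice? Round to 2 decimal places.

Set N₀·e^(rt) = 3287: e^(0.228·t) = 3287/227 = 14.48.
0.228·t = ln(14.48) = 2.6728, so t = 2.6728/0.228 = 11.723.

11.72 months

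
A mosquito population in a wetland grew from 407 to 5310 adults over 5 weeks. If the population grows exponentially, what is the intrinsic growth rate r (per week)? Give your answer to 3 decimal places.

0.514 per week

From N(t) = N₀·e^(rt): e^(r·5) = 5310/407 = 13.047.
r·5 = ln(13.047) = 2.5685, so r = 2.5685/5 = 0.51371.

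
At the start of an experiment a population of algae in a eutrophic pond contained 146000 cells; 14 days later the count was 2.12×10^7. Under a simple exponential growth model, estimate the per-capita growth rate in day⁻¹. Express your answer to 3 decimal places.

0.356 per day

From N(t) = N₀·e^(rt): e^(r·14) = 2.12×10^7/146000 = 145.21.
r·14 = ln(145.21) = 4.9781, so r = 4.9781/14 = 0.35558.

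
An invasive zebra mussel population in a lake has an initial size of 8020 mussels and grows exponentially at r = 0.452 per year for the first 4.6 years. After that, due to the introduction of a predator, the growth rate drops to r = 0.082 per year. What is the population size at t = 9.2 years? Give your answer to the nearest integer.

Phase 1: N(4.6) = 8020·e^(0.452×4.6) = 8020·e^2.079 = 64144.5.
Phase 2 runs for 9.2 − 4.6 = 4.6 years at r = 0.082.
N(9.2) = 64144.5·e^(0.082×4.6) = 64144.5·e^0.3772 = 93535.3.

93535 mussels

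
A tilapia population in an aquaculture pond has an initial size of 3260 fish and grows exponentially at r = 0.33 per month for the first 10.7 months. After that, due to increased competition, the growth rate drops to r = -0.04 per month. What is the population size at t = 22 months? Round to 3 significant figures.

70900 fish

Phase 1: N(10.7) = 3260·e^(0.33×10.7) = 3260·e^3.531 = 111355.
Phase 2 runs for 22 − 10.7 = 11.3 months at r = -0.04.
N(22) = 111355·e^(-0.04×11.3) = 111355·e^-0.452 = 70861.5.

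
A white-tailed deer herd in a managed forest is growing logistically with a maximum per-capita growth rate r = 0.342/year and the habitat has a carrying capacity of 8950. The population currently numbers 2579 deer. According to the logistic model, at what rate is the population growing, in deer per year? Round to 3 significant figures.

dN/dt = rN(1 − N/K) = 0.342 × 2579 × (1 − 2579/8950).
1 − 2579/8950 = 0.71184; dN/dt = 0.342 × 2579 × 0.71184 = 627.86.

628 deer per year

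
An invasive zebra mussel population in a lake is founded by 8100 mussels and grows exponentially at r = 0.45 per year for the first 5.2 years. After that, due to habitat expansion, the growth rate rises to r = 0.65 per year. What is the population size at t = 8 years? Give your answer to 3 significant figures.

519000 mussels

Phase 1: N(5.2) = 8100·e^(0.45×5.2) = 8100·e^2.34 = 84088.
Phase 2 runs for 8 − 5.2 = 2.8 years at r = 0.65.
N(8) = 84088·e^(0.65×2.8) = 84088·e^1.82 = 518979.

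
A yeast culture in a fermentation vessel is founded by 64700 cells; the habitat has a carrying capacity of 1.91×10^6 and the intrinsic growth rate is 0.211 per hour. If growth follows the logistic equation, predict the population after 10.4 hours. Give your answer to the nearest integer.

A = (K − N₀)/N₀ = (1.91×10^6 − 64700)/64700 = 28.521.
N(t) = K/(1 + A·e^(−rt)) = 1.91×10^6/(1 + 28.521×e^(−0.211×10.4)).
e^(−2.194) = 0.11143; denominator = 1 + 28.521×0.11143 = 4.1779.
N = 1.91×10^6/4.1779 = 457162.

457162 cells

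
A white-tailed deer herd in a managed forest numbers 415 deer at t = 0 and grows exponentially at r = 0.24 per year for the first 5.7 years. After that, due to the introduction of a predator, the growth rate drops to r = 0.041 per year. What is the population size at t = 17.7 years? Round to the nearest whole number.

Phase 1: N(5.7) = 415·e^(0.24×5.7) = 415·e^1.368 = 1629.91.
Phase 2 runs for 17.7 − 5.7 = 12 years at r = 0.041.
N(17.7) = 1629.91·e^(0.041×12) = 1629.91·e^0.492 = 2665.85.

2666 deer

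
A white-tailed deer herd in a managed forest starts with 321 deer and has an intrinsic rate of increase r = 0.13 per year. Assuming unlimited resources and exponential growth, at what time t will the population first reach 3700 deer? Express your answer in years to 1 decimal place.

Set N₀·e^(rt) = 3700: e^(0.13·t) = 3700/321 = 11.526.
0.13·t = ln(11.526) = 2.4446, so t = 2.4446/0.13 = 18.805.

18.8 years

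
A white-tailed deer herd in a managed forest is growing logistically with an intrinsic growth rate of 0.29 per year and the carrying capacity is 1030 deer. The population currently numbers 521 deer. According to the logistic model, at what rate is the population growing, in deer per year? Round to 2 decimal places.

dN/dt = rN(1 − N/K) = 0.29 × 521 × (1 − 521/1030).
1 − 521/1030 = 0.49417; dN/dt = 0.29 × 521 × 0.49417 = 74.665.

74.66 deer per year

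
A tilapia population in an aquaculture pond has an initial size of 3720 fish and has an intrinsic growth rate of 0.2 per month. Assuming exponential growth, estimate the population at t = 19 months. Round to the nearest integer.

166288 fish

N(t) = N₀·e^(rt) = 3720 × e^(0.2×19) = 3720 × e^3.8.
e^3.8 ≈ 44.701, so N ≈ 3720 × 44.701 = 166288.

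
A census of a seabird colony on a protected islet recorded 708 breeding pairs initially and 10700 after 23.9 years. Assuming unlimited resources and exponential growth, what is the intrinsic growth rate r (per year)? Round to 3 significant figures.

From N(t) = N₀·e^(rt): e^(r·23.9) = 10700/708 = 15.113.
r·23.9 = ln(15.113) = 2.7156, so r = 2.7156/23.9 = 0.11362.

0.114 per year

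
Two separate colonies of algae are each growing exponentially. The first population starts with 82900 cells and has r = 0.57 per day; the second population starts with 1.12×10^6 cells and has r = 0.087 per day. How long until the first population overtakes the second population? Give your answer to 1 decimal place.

Set 82900·e^(0.57t) = 1.12×10^6·e^(0.087t).
e^((0.57 − 0.087)t) = 1.12×10^6/82900 → e^(0.483·t) = 13.51.
0.483·t = ln(13.51) = 2.6034, so t = 2.6034/0.483 = 5.3902.

5.4 days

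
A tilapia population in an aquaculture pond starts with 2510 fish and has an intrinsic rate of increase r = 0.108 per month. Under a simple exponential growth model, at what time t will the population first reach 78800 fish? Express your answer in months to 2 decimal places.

Set N₀·e^(rt) = 78800: e^(0.108·t) = 78800/2510 = 31.394.
0.108·t = ln(31.394) = 3.4466, so t = 3.4466/0.108 = 31.913.

31.91 months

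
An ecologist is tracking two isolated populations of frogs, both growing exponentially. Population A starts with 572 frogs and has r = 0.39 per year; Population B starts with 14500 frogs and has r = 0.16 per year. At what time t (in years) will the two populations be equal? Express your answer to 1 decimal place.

14.1 years

Set 572·e^(0.39t) = 14500·e^(0.16t).
e^((0.39 − 0.16)t) = 14500/572 → e^(0.23·t) = 25.35.
0.23·t = ln(25.35) = 3.2328, so t = 3.2328/0.23 = 14.055.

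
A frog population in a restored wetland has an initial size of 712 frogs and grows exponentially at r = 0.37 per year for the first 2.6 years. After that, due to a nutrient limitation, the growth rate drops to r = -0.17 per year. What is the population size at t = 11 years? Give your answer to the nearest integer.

447 frogs

Phase 1: N(2.6) = 712·e^(0.37×2.6) = 712·e^0.962 = 1863.25.
Phase 2 runs for 11 − 2.6 = 8.4 years at r = -0.17.
N(11) = 1863.25·e^(-0.17×8.4) = 1863.25·e^-1.428 = 446.785.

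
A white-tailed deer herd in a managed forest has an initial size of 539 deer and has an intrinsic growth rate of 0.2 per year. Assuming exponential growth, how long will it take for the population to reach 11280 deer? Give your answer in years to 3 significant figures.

Set N₀·e^(rt) = 11280: e^(0.2·t) = 11280/539 = 20.928.
0.2·t = ln(20.928) = 3.0411, so t = 3.0411/0.2 = 15.205.

15.2 years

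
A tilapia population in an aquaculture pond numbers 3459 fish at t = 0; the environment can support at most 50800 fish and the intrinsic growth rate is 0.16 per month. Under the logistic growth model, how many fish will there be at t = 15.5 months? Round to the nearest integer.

A = (K − N₀)/N₀ = (50800 − 3459)/3459 = 13.686.
N(t) = K/(1 + A·e^(−rt)) = 50800/(1 + 13.686×e^(−0.16×15.5)).
e^(−2.48) = 0.083743; denominator = 1 + 13.686×0.083743 = 2.1461.
N = 50800/2.1461 = 23670.4.

23670 fish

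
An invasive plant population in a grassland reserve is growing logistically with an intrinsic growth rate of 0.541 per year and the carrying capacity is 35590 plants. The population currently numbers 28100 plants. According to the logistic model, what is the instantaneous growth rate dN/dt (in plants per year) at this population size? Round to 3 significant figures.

3200 plants per year

dN/dt = rN(1 − N/K) = 0.541 × 28100 × (1 − 28100/35590).
1 − 28100/35590 = 0.21045; dN/dt = 0.541 × 28100 × 0.21045 = 3199.3.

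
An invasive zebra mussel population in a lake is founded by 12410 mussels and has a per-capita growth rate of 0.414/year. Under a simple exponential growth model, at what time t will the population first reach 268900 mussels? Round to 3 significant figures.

7.43 years

Set N₀·e^(rt) = 268900: e^(0.414·t) = 268900/12410 = 21.668.
0.414·t = ln(21.668) = 3.0758, so t = 3.0758/0.414 = 7.4296.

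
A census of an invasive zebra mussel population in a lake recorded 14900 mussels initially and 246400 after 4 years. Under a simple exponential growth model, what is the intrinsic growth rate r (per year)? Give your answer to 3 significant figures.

0.701 per year

From N(t) = N₀·e^(rt): e^(r·4) = 246400/14900 = 16.537.
r·4 = ln(16.537) = 2.8056, so r = 2.8056/4 = 0.7014.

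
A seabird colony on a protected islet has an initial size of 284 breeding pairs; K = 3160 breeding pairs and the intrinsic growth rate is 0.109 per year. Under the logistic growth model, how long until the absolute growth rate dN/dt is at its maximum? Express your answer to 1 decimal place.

21.2 years

Logistic growth is fastest at N = K/2 = 1580.
A = (K − N₀)/N₀ = 10.127. Set K/(1 + A·e^(−rt)) = K/2 → A·e^(−rt) = 1.
e^(−0.109t) = 1/10.127 = 0.0987483, so t = ln(10.127)/0.109 = 2.3152/0.109 = 21.24.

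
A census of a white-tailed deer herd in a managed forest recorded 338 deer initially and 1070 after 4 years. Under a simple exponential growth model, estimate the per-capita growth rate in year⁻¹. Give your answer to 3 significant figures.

From N(t) = N₀·e^(rt): e^(r·4) = 1070/338 = 3.1657.
r·4 = ln(3.1657) = 1.1524, so r = 1.1524/4 = 0.28809.

0.288 per year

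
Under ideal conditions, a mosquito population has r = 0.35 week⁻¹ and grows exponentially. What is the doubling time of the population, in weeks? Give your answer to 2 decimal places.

1.98 weeks

Doubling time t_d = ln(2)/r = 0.6931/0.35 = 1.9804.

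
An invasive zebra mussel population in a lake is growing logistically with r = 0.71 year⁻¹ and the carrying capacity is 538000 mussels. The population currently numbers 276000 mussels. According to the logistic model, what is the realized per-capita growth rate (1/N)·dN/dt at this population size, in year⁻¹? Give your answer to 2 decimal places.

(1/N)·dN/dt = r(1 − N/K) = 0.71 × (1 − 276000/538000).
= 0.71 × 0.48699 = 0.34576.

0.35 per year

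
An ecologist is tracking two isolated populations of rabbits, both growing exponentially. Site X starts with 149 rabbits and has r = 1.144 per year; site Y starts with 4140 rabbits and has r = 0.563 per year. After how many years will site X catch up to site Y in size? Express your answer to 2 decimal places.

Set 149·e^(1.144t) = 4140·e^(0.563t).
e^((1.144 − 0.563)t) = 4140/149 → e^(0.581·t) = 27.785.
0.581·t = ln(27.785) = 3.3245, so t = 3.3245/0.581 = 5.722.

5.72 years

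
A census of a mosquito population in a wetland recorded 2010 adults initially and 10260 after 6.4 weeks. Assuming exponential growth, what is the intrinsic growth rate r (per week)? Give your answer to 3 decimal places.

From N(t) = N₀·e^(rt): e^(r·6.4) = 10260/2010 = 5.1045.
r·6.4 = ln(5.1045) = 1.6301, so r = 1.6301/6.4 = 0.25471.

0.255 per week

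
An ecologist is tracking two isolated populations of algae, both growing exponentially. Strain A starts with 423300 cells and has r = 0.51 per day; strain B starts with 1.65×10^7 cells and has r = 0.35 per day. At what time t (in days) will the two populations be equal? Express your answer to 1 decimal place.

Set 423300·e^(0.51t) = 1.65×10^7·e^(0.35t).
e^((0.51 − 0.35)t) = 1.65×10^7/423300 → e^(0.16·t) = 38.979.
0.16·t = ln(38.979) = 3.663, so t = 3.663/0.16 = 22.894.

22.9 days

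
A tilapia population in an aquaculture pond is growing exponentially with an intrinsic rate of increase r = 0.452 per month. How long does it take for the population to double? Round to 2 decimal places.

Doubling time t_d = ln(2)/r = 0.6931/0.452 = 1.5335.

1.53 months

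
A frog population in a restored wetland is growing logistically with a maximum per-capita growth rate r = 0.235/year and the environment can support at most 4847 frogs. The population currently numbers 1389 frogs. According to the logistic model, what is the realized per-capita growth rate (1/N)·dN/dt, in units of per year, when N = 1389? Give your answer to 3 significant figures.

(1/N)·dN/dt = r(1 − N/K) = 0.235 × (1 − 1389/4847).
= 0.235 × 0.71343 = 0.16766.

0.168 per year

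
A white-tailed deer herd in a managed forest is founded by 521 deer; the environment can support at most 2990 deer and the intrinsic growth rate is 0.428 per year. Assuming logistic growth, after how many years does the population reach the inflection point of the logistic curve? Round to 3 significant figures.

3.64 years

Logistic growth is fastest at N = K/2 = 1495.
A = (K − N₀)/N₀ = 4.739. Set K/(1 + A·e^(−rt)) = K/2 → A·e^(−rt) = 1.
e^(−0.428t) = 1/4.739 = 0.211017, so t = ln(4.739)/0.428 = 1.5558/0.428 = 3.6351.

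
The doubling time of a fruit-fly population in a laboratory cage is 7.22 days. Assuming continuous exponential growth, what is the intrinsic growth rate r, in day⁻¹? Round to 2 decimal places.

0.10 per day

r = ln(2)/t_d = 0.6931/7.22 = 0.096004.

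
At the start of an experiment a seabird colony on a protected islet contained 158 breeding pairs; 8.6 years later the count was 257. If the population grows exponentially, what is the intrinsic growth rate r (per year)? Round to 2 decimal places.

From N(t) = N₀·e^(rt): e^(r·8.6) = 257/158 = 1.6266.
r·8.6 = ln(1.6266) = 0.48648, so r = 0.48648/8.6 = 0.056568.

0.06 per year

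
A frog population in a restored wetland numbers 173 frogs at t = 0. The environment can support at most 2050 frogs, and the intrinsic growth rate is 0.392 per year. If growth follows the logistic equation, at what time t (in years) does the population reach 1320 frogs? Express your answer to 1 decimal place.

A = (K − N₀)/N₀ = (2050 − 173)/173 = 10.85.
Solve 2050/(1 + 10.85·e^(−0.392t)) = 1320: 1 + 10.85·e^(−0.392t) = 1.553, so e^(−0.392t) = 0.0509719.
−0.392·t = ln(0.0509719) = -2.9765, so t = 2.9765/0.392 = 7.5931.

7.6 years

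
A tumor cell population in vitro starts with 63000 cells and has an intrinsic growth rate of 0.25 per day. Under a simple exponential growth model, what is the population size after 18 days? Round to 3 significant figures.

5670000 cells

N(t) = N₀·e^(rt) = 63000 × e^(0.25×18) = 63000 × e^4.5.
e^4.5 ≈ 90.017, so N ≈ 63000 × 90.017 = 5.671079×10^6.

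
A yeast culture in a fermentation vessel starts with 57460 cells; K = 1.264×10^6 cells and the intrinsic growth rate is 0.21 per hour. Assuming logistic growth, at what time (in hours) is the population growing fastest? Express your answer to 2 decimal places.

14.50 hours

Logistic growth is fastest at N = K/2 = 632000.
A = (K − N₀)/N₀ = 20.998. Set K/(1 + A·e^(−rt)) = K/2 → A·e^(−rt) = 1.
e^(−0.21t) = 1/20.998 = 0.0476238, so t = ln(20.998)/0.21 = 3.0444/0.21 = 14.497.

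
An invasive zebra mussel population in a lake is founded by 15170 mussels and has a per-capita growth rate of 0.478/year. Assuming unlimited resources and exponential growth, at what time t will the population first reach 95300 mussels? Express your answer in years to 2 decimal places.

Set N₀·e^(rt) = 95300: e^(0.478·t) = 95300/15170 = 6.2821.
0.478·t = ln(6.2821) = 1.8377, so t = 1.8377/0.478 = 3.8446.

3.84 years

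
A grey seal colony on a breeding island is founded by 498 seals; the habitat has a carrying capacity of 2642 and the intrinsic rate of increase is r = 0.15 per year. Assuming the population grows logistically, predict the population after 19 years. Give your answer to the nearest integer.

A = (K − N₀)/N₀ = (2642 − 498)/498 = 4.3052.
N(t) = K/(1 + A·e^(−rt)) = 2642/(1 + 4.3052×e^(−0.15×19)).
e^(−2.85) = 0.057844; denominator = 1 + 4.3052×0.057844 = 1.249.
N = 2642/1.249 = 2115.24.

2115 seals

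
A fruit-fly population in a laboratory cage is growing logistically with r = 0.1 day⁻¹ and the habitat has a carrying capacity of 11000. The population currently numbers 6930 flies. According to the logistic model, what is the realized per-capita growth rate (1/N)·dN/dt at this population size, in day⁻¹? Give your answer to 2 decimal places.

(1/N)·dN/dt = r(1 − N/K) = 0.1 × (1 − 6930/11000).
= 0.1 × 0.37 = 0.037.

0.04 per day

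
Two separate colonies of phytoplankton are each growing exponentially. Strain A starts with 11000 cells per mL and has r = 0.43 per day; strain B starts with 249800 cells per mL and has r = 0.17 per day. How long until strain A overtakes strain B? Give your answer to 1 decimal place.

Set 11000·e^(0.43t) = 249800·e^(0.17t).
e^((0.43 − 0.17)t) = 249800/11000 → e^(0.26·t) = 22.709.
0.26·t = ln(22.709) = 3.1228, so t = 3.1228/0.26 = 12.011.

12.0 days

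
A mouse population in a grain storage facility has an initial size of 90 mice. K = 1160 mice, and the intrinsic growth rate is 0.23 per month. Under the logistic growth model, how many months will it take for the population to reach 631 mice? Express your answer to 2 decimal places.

A = (K − N₀)/N₀ = (1160 − 90)/90 = 11.889.
Solve 1160/(1 + 11.889·e^(−0.23t)) = 631: 1 + 11.889·e^(−0.23t) = 1.8384, so e^(−0.23t) = 0.0705156.
−0.23·t = ln(0.0705156) = -2.6519, so t = 2.6519/0.23 = 11.53.

11.53 months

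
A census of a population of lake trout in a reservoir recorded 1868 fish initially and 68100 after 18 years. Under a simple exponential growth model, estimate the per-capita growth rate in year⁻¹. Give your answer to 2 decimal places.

From N(t) = N₀·e^(rt): e^(r·18) = 68100/1868 = 36.456.
r·18 = ln(36.456) = 3.5961, so r = 3.5961/18 = 0.19978.

0.20 per year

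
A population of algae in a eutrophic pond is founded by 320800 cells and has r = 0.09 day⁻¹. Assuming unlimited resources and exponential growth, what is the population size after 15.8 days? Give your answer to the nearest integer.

1329845 cells

N(t) = N₀·e^(rt) = 320800 × e^(0.09×15.8) = 320800 × e^1.422.
e^1.422 ≈ 4.1454, so N ≈ 320800 × 4.1454 = 1.329845×10^6.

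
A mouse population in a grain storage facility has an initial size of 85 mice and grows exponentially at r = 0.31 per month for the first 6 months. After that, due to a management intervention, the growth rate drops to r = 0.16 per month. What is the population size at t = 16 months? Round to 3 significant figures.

2700 mice

Phase 1: N(6) = 85·e^(0.31×6) = 85·e^1.86 = 546.018.
Phase 2 runs for 16 − 6 = 10 months at r = 0.16.
N(16) = 546.018·e^(0.16×10) = 546.018·e^1.6 = 2704.44.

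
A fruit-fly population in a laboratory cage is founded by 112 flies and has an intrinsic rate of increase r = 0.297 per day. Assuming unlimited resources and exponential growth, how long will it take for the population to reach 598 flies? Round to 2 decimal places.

Set N₀·e^(rt) = 598: e^(0.297·t) = 598/112 = 5.3393.
0.297·t = ln(5.3393) = 1.6751, so t = 1.6751/0.297 = 5.64.

5.64 days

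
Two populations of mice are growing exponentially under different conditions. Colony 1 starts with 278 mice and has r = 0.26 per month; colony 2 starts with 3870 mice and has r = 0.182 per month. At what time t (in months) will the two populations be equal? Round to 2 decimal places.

33.76 months

Set 278·e^(0.26t) = 3870·e^(0.182t).
e^((0.26 − 0.182)t) = 3870/278 → e^(0.078·t) = 13.921.
0.078·t = ln(13.921) = 2.6334, so t = 2.6334/0.078 = 33.761.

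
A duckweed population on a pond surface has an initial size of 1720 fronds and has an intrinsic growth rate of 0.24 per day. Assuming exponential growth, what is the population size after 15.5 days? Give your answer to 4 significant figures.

N(t) = N₀·e^(rt) = 1720 × e^(0.24×15.5) = 1720 × e^3.72.
e^3.72 ≈ 41.264, so N ≈ 1720 × 41.264 = 70974.8.

70970 fronds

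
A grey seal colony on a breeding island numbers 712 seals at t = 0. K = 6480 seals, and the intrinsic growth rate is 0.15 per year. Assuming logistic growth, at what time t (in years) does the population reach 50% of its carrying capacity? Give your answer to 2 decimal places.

13.95 years

A = (K − N₀)/N₀ = (6480 − 712)/712 = 8.1011.
Solve 6480/(1 + 8.1011·e^(−0.15t)) = 3240: 1 + 8.1011·e^(−0.15t) = 2, so e^(−0.15t) = 0.12344.
−0.15·t = ln(0.12344) = -2.092, so t = 2.092/0.15 = 13.947.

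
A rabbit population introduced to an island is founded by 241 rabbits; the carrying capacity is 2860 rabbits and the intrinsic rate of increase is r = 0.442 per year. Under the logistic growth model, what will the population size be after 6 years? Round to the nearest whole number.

A = (K − N₀)/N₀ = (2860 − 241)/241 = 10.867.
N(t) = K/(1 + A·e^(−rt)) = 2860/(1 + 10.867×e^(−0.442×6)).
e^(−2.652) = 0.07051; denominator = 1 + 10.867×0.07051 = 1.7662.
N = 2860/1.7662 = 1619.25.

1619 rabbits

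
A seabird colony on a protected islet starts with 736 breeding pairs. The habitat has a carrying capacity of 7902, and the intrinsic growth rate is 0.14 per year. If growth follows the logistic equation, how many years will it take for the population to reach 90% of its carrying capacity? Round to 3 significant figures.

A = (K − N₀)/N₀ = (7902 − 736)/736 = 9.7364.
Solve 7902/(1 + 9.7364·e^(−0.14t)) = 7111.8: 1 + 9.7364·e^(−0.14t) = 1.1111, so e^(−0.14t) = 0.0114119.
−0.14·t = ln(0.0114119) = -4.4731, so t = 4.4731/0.14 = 31.951.

32.0 years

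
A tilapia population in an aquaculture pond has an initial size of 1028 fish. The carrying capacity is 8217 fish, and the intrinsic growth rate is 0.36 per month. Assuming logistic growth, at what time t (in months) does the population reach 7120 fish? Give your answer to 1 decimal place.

A = (K − N₀)/N₀ = (8217 − 1028)/1028 = 6.9932.
Solve 8217/(1 + 6.9932·e^(−0.36t)) = 7120: 1 + 6.9932·e^(−0.36t) = 1.1541, so e^(−0.36t) = 0.0220319.
−0.36·t = ln(0.0220319) = -3.8153, so t = 3.8153/0.36 = 10.598.

10.6 months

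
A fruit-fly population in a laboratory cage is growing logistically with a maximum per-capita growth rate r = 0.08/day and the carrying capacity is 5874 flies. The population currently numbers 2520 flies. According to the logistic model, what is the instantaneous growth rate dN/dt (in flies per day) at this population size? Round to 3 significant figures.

dN/dt = rN(1 − N/K) = 0.08 × 2520 × (1 − 2520/5874).
1 − 2520/5874 = 0.57099; dN/dt = 0.08 × 2520 × 0.57099 = 115.11.

115 flies per day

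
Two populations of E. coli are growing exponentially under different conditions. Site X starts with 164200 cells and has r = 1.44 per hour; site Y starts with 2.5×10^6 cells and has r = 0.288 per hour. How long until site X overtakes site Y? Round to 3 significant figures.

Set 164200·e^(1.44t) = 2.5×10^6·e^(0.288t).
e^((1.44 − 0.288)t) = 2.5×10^6/164200 → e^(1.152·t) = 15.225.
1.152·t = ln(15.225) = 2.723, so t = 2.723/1.152 = 2.3637.

2.36 hours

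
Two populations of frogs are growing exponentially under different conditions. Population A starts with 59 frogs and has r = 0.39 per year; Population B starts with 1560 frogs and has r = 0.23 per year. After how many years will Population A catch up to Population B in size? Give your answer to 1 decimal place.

20.5 years

Set 59·e^(0.39t) = 1560·e^(0.23t).
e^((0.39 − 0.23)t) = 1560/59 → e^(0.16·t) = 26.441.
0.16·t = ln(26.441) = 3.2749, so t = 3.2749/0.16 = 20.468.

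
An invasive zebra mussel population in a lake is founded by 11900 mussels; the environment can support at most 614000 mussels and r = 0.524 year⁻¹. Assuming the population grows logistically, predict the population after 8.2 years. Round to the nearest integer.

363588 mussels

A = (K − N₀)/N₀ = (614000 − 11900)/11900 = 50.597.
N(t) = K/(1 + A·e^(−rt)) = 614000/(1 + 50.597×e^(−0.524×8.2)).
e^(−4.297) = 0.013612; denominator = 1 + 50.597×0.013612 = 1.6887.
N = 614000/1.6887 = 363588.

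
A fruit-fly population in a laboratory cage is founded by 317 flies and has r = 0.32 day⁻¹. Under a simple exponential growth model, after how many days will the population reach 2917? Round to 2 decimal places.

Set N₀·e^(rt) = 2917: e^(0.32·t) = 2917/317 = 9.2019.
0.32·t = ln(9.2019) = 2.2194, so t = 2.2194/0.32 = 6.9357.

6.94 days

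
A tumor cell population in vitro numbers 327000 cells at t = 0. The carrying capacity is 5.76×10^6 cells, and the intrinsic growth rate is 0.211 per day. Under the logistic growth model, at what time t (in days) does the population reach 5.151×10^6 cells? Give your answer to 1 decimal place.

23.4 days

A = (K − N₀)/N₀ = (5.76×10^6 − 327000)/327000 = 16.615.
Solve 5.76×10^6/(1 + 16.615·e^(−0.211t)) = 5.151×10^6: 1 + 16.615·e^(−0.211t) = 1.1182, so e^(−0.211t) = 0.00711596.
−0.211·t = ln(0.00711596) = -4.9454, so t = 4.9454/0.211 = 23.438.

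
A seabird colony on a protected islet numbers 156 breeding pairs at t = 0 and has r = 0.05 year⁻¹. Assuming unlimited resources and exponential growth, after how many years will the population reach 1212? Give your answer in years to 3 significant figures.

Set N₀·e^(rt) = 1212: e^(0.05·t) = 1212/156 = 7.7692.
0.05·t = ln(7.7692) = 2.0502, so t = 2.0502/0.05 = 41.003.

41.0 years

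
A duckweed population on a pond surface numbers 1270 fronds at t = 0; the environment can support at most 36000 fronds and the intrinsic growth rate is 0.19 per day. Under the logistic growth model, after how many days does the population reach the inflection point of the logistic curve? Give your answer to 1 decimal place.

Logistic growth is fastest at N = K/2 = 18000.
A = (K − N₀)/N₀ = 27.346. Set K/(1 + A·e^(−rt)) = K/2 → A·e^(−rt) = 1.
e^(−0.19t) = 1/27.346 = 0.0365678, so t = ln(27.346)/0.19 = 3.3086/0.19 = 17.414.

17.4 days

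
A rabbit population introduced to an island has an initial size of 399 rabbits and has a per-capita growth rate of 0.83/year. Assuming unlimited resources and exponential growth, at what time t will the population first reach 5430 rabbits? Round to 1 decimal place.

Set N₀·e^(rt) = 5430: e^(0.83·t) = 5430/399 = 13.609.
0.83·t = ln(13.609) = 2.6107, so t = 2.6107/0.83 = 3.1455.

3.1 years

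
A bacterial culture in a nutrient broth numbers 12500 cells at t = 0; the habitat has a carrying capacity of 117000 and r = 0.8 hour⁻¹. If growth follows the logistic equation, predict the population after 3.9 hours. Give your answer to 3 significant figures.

85500 cells

A = (K − N₀)/N₀ = (117000 − 12500)/12500 = 8.36.
N(t) = K/(1 + A·e^(−rt)) = 117000/(1 + 8.36×e^(−0.8×3.9)).
e^(−3.12) = 0.044157; denominator = 1 + 8.36×0.044157 = 1.3692.
N = 117000/1.3692 = 85454.2.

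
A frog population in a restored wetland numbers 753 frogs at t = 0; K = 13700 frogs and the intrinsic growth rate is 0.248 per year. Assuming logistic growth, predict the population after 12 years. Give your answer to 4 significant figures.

A = (K − N₀)/N₀ = (13700 − 753)/753 = 17.194.
N(t) = K/(1 + A·e^(−rt)) = 13700/(1 + 17.194×e^(−0.248×12)).
e^(−2.976) = 0.050996; denominator = 1 + 17.194×0.050996 = 1.8768.
N = 13700/1.8768 = 7299.55.

7300 frogs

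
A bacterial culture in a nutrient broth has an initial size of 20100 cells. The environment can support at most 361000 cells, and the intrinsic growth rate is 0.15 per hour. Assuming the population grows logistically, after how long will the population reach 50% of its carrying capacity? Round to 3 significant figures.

18.9 hours

A = (K − N₀)/N₀ = (361000 − 20100)/20100 = 16.96.
Solve 361000/(1 + 16.96·e^(−0.15t)) = 180500: 1 + 16.96·e^(−0.15t) = 2, so e^(−0.15t) = 0.0589616.
−0.15·t = ln(0.0589616) = -2.8309, so t = 2.8309/0.15 = 18.872.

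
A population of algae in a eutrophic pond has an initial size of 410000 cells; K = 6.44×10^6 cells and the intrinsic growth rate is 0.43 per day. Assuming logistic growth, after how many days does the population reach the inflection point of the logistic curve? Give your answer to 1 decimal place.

6.3 days

Logistic growth is fastest at N = K/2 = 3.22×10^6.
A = (K − N₀)/N₀ = 14.707. Set K/(1 + A·e^(−rt)) = K/2 → A·e^(−rt) = 1.
e^(−0.43t) = 1/14.707 = 0.0679934, so t = ln(14.707)/0.43 = 2.6883/0.43 = 6.252.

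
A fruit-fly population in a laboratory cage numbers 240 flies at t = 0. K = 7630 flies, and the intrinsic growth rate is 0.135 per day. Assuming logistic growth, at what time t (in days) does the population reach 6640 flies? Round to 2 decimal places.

39.48 days

A = (K − N₀)/N₀ = (7630 − 240)/240 = 30.792.
Solve 7630/(1 + 30.792·e^(−0.135t)) = 6640: 1 + 30.792·e^(−0.135t) = 1.1491, so e^(−0.135t) = 0.0048421.
−0.135·t = ln(0.0048421) = -5.3304, so t = 5.3304/0.135 = 39.484.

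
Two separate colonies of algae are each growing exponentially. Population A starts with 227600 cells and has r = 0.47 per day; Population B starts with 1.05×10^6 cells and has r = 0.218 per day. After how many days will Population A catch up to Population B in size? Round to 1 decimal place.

Set 227600·e^(0.47t) = 1.05×10^6·e^(0.218t).
e^((0.47 − 0.218)t) = 1.05×10^6/227600 → e^(0.252·t) = 4.6134.
0.252·t = ln(4.6134) = 1.529, so t = 1.529/0.252 = 6.0673.

6.1 days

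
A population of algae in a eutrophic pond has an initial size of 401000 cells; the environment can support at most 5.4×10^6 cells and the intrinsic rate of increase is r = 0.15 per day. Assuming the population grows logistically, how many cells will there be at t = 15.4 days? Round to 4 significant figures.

2413000 cells

A = (K − N₀)/N₀ = (5.4×10^6 − 401000)/401000 = 12.466.
N(t) = K/(1 + A·e^(−rt)) = 5.4×10^6/(1 + 12.466×e^(−0.15×15.4)).
e^(−2.31) = 0.099261; denominator = 1 + 12.466×0.099261 = 2.2374.
N = 5.4×10^6/2.2374 = 2.41349×10^6.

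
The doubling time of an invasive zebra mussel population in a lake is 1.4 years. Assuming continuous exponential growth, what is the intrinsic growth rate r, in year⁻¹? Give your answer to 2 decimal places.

r = ln(2)/t_d = 0.6931/1.4 = 0.49511.

0.50 per year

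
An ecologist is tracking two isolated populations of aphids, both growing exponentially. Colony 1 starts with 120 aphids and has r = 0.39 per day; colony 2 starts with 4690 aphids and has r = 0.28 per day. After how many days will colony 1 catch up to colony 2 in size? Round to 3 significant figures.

33.3 days

Set 120·e^(0.39t) = 4690·e^(0.28t).
e^((0.39 − 0.28)t) = 4690/120 → e^(0.11·t) = 39.083.
0.11·t = ln(39.083) = 3.6657, so t = 3.6657/0.11 = 33.325.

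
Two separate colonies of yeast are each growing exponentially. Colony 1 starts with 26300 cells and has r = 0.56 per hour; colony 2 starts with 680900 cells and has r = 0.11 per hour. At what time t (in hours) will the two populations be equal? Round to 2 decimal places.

Set 26300·e^(0.56t) = 680900·e^(0.11t).
e^((0.56 − 0.11)t) = 680900/26300 → e^(0.45·t) = 25.89.
0.45·t = ln(25.89) = 3.2538, so t = 3.2538/0.45 = 7.2308.

7.23 hours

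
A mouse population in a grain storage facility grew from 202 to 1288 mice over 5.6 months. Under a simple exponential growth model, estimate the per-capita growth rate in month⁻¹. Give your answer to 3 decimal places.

0.331 per month

From N(t) = N₀·e^(rt): e^(r·5.6) = 1288/202 = 6.3762.
r·5.6 = ln(6.3762) = 1.8526, so r = 1.8526/5.6 = 0.33082.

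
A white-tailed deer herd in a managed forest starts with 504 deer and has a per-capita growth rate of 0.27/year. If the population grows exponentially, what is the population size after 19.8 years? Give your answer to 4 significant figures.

N(t) = N₀·e^(rt) = 504 × e^(0.27×19.8) = 504 × e^5.346.
e^5.346 ≈ 209.77, so N ≈ 504 × 209.77 = 105723.

105700 deer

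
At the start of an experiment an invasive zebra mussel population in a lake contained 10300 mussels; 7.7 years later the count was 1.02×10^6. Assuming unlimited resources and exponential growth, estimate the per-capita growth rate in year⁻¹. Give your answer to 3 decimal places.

0.597 per year

From N(t) = N₀·e^(rt): e^(r·7.7) = 1.02×10^6/10300 = 99.029.
r·7.7 = ln(99.029) = 4.5954, so r = 4.5954/7.7 = 0.59681.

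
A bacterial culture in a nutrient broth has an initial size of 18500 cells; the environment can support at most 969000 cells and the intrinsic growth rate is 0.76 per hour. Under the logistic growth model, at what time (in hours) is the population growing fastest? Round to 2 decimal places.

5.18 hours

Logistic growth is fastest at N = K/2 = 484500.
A = (K − N₀)/N₀ = 51.378. Set K/(1 + A·e^(−rt)) = K/2 → A·e^(−rt) = 1.
e^(−0.76t) = 1/51.378 = 0.0194634, so t = ln(51.378)/0.76 = 3.9392/0.76 = 5.1832.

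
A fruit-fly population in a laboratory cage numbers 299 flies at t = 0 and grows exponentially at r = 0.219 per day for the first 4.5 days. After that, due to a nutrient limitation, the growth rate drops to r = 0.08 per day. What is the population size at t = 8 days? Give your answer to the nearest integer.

Phase 1: N(4.5) = 299·e^(0.219×4.5) = 299·e^0.9855 = 801.066.
Phase 2 runs for 8 − 4.5 = 3.5 days at r = 0.08.
N(8) = 801.066·e^(0.08×3.5) = 801.066·e^0.28 = 1059.91.

1060 flies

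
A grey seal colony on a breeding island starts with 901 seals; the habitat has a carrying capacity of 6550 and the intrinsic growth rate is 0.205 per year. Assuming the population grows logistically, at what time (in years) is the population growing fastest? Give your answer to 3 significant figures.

Logistic growth is fastest at N = K/2 = 3275.
A = (K − N₀)/N₀ = 6.2697. Set K/(1 + A·e^(−rt)) = K/2 → A·e^(−rt) = 1.
e^(−0.205t) = 1/6.2697 = 0.159497, so t = ln(6.2697)/0.205 = 1.8357/0.205 = 8.9548.

8.95 years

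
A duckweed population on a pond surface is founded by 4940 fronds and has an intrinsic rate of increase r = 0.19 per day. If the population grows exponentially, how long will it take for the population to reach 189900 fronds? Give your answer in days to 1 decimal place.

19.2 days

Set N₀·e^(rt) = 189900: e^(0.19·t) = 189900/4940 = 38.441.
0.19·t = ln(38.441) = 3.6491, so t = 3.6491/0.19 = 19.206.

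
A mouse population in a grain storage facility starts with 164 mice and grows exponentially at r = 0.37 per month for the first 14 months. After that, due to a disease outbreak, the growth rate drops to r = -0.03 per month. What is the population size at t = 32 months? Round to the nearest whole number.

16981 mice

Phase 1: N(14) = 164·e^(0.37×14) = 164·e^5.18 = 29140.
Phase 2 runs for 32 − 14 = 18 months at r = -0.03.
N(32) = 29140·e^(-0.03×18) = 29140·e^-0.54 = 16981.3.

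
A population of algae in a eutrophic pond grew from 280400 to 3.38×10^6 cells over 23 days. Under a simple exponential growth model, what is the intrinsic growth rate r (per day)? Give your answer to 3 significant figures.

0.108 per day

From N(t) = N₀·e^(rt): e^(r·23) = 3.38×10^6/280400 = 12.054.
r·23 = ln(12.054) = 2.4894, so r = 2.4894/23 = 0.10824.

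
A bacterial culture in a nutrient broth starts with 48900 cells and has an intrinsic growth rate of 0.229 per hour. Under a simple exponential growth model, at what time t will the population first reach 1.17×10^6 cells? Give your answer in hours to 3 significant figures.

13.9 hours

Set N₀·e^(rt) = 1.17×10^6: e^(0.229·t) = 1.17×10^6/48900 = 23.926.
0.229·t = ln(23.926) = 3.175, so t = 3.175/0.229 = 13.865.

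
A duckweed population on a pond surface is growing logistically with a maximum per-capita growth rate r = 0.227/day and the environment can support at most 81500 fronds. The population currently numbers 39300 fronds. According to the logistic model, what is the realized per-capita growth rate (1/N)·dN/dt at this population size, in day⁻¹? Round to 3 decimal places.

(1/N)·dN/dt = r(1 − N/K) = 0.227 × (1 − 39300/81500).
= 0.227 × 0.51779 = 0.11754.

0.118 per day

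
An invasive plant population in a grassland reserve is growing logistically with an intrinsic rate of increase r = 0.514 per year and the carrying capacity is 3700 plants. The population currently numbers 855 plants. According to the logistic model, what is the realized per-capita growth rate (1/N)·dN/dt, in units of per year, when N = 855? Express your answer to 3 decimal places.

0.395 per year

(1/N)·dN/dt = r(1 − N/K) = 0.514 × (1 − 855/3700).
= 0.514 × 0.76892 = 0.39522.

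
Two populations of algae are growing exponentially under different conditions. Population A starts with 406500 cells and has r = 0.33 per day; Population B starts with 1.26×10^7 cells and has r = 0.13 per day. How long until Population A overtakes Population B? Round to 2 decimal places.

Set 406500·e^(0.33t) = 1.26×10^7·e^(0.13t).
e^((0.33 − 0.13)t) = 1.26×10^7/406500 → e^(0.2·t) = 30.996.
0.2·t = ln(30.996) = 3.4339, so t = 3.4339/0.2 = 17.169.

17.17 days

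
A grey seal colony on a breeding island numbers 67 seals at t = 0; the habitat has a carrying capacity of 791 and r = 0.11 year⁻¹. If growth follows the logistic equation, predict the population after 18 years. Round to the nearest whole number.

317 seals

A = (K − N₀)/N₀ = (791 − 67)/67 = 10.806.
N(t) = K/(1 + A·e^(−rt)) = 791/(1 + 10.806×e^(−0.11×18)).
e^(−1.98) = 0.13807; denominator = 1 + 10.806×0.13807 = 2.492.
N = 791/2.492 = 317.419.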